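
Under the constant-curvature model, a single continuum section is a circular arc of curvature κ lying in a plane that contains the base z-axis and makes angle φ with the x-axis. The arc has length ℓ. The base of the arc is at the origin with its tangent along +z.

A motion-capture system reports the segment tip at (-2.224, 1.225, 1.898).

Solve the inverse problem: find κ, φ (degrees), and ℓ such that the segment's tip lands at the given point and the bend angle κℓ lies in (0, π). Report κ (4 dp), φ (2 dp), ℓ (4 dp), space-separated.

ρ = √(x²+y²) = √(-2.224² + 1.225²) = 2.53906
φ = atan2(y, x) mod 360° = atan2(1.225, -2.224) = 151.1536°
|p|² = ρ² + z² = 2.53906² + 1.898² = 10.04920
κ = 2ρ / |p|² = 2×2.53906 / 10.04920 = 0.50532
θ = 2·atan2(ρ, z) = 2·atan2(2.53906, 1.898) = 1.85777 rad
ℓ = θ/κ = 1.85777/0.50532 = 3.67638

0.5053 151.15 3.6764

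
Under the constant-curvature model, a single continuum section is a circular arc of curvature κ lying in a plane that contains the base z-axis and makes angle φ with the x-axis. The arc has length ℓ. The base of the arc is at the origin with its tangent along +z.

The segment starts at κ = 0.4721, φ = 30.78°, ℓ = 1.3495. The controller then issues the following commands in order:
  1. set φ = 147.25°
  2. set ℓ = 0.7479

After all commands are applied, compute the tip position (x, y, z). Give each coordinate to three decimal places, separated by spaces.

-0.110 0.071 0.732

initial: κ=0.4721, φ=30.78°, ℓ=1.3495
cmd 1: set φ=147.25° → (κ,φ,ℓ)=(0.4721,147.25°,1.3495) → tip=(-0.3495,0.2248,1.2600)
cmd 2: set ℓ=0.7479 → (κ,φ,ℓ)=(0.4721,147.25°,0.7479) → tip=(-0.1099,0.0707,0.7325)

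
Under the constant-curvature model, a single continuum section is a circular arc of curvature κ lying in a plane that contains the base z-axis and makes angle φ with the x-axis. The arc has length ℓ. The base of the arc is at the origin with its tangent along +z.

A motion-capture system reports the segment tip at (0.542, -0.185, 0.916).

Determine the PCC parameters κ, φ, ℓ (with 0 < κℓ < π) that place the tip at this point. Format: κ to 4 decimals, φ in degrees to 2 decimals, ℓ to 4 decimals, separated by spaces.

0.9815 341.15 1.1386

ρ = √(x²+y²) = √(0.542² + -0.185²) = 0.57270
φ = atan2(y, x) mod 360° = atan2(-0.185, 0.542) = 341.1538°
|p|² = ρ² + z² = 0.57270² + 0.916² = 1.16705
κ = 2ρ / |p|² = 2×0.57270 / 1.16705 = 0.98146
θ = 2·atan2(ρ, z) = 2·atan2(0.57270, 0.916) = 1.11752 rad
ℓ = θ/κ = 1.11752/0.98146 = 1.13863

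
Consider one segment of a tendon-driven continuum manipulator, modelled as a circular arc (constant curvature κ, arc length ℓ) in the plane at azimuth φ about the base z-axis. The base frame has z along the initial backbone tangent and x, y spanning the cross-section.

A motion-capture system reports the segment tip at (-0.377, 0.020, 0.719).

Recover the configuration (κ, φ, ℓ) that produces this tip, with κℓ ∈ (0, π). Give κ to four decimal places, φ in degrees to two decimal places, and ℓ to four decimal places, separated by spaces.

1.1449 176.96 0.8446

ρ = √(x²+y²) = √(-0.377² + 0.020²) = 0.37753
φ = atan2(y, x) mod 360° = atan2(0.020, -0.377) = 176.9633°
|p|² = ρ² + z² = 0.37753² + 0.719² = 0.65949
κ = 2ρ / |p|² = 2×0.37753 / 0.65949 = 1.14492
θ = 2·atan2(ρ, z) = 2·atan2(0.37753, 0.719) = 0.96701 rad
ℓ = θ/κ = 0.96701/1.14492 = 0.84462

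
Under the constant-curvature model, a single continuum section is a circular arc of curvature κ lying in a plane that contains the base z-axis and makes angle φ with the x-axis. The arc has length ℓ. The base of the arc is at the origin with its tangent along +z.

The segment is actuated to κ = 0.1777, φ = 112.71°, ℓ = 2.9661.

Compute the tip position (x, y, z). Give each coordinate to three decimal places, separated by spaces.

θ = κ·ℓ = 0.1777 × 2.9661 = 0.52708 rad
ρ = (1 − cos θ)/κ = (1 − 0.86428)/0.1777 = 0.76375
z = sin θ / κ = 0.50301/0.1777 = 2.83066
x = ρ cos φ = 0.76375 × cos(112.71°) = -0.29486
y = ρ sin φ = 0.76375 × sin(112.71°) = 0.70454

-0.295 0.705 2.831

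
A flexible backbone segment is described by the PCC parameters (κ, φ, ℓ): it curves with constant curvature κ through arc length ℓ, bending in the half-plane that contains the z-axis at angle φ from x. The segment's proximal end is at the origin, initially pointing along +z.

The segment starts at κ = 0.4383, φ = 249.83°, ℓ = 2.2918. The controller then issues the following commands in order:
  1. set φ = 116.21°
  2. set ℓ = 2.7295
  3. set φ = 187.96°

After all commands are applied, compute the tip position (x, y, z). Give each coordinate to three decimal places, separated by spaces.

initial: κ=0.4383, φ=249.83°, ℓ=2.2918
cmd 1: set φ=116.21° → (κ,φ,ℓ)=(0.4383,116.21°,2.2918) → tip=(-0.4670,0.9487,1.9254)
cmd 2: set ℓ=2.7295 → (κ,φ,ℓ)=(0.4383,116.21°,2.7295) → tip=(-0.6391,1.2982,2.1234)
cmd 3: set φ=187.96° → (κ,φ,ℓ)=(0.4383,187.96°,2.7295) → tip=(-1.4331,-0.2004,2.1234)

-1.433 -0.200 2.123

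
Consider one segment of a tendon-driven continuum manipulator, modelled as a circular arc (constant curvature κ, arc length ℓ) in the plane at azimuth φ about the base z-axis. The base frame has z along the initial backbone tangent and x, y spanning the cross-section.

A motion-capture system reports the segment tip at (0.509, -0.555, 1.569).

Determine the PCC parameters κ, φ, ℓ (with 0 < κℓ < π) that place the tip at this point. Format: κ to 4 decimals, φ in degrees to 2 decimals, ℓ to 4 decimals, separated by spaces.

ρ = √(x²+y²) = √(0.509² + -0.555²) = 0.75306
φ = atan2(y, x) mod 360° = atan2(-0.555, 0.509) = 312.5245°
|p|² = ρ² + z² = 0.75306² + 1.569² = 3.02887
κ = 2ρ / |p|² = 2×0.75306 / 3.02887 = 0.49726
θ = 2·atan2(ρ, z) = 2·atan2(0.75306, 1.569) = 0.89498 rad
ℓ = θ/κ = 0.89498/0.49726 = 1.79983

0.4973 312.52 1.7998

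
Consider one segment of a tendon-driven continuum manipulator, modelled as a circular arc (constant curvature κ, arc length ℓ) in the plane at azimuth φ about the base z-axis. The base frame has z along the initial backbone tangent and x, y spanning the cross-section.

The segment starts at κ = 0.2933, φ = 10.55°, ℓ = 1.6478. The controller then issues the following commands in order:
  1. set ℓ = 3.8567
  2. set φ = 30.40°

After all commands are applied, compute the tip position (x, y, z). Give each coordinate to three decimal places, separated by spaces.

initial: κ=0.2933, φ=10.55°, ℓ=1.6478
cmd 1: set ℓ=3.8567 → (κ,φ,ℓ)=(0.2933,10.55°,3.8567) → tip=(1.9253,0.3586,3.0853)
cmd 2: set φ=30.40° → (κ,φ,ℓ)=(0.2933,30.40°,3.8567) → tip=(1.6891,0.9910,3.0853)

1.689 0.991 3.085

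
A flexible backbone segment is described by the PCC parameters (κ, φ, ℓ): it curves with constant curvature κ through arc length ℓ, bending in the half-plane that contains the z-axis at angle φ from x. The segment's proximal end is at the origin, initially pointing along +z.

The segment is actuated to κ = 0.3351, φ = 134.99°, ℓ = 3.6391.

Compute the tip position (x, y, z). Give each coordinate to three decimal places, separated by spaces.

θ = κ·ℓ = 0.3351 × 3.6391 = 1.21946 rad
ρ = (1 − cos θ)/κ = (1 − 0.34415)/0.3351 = 1.95718
z = sin θ / κ = 0.93891/0.3351 = 2.80189
x = ρ cos φ = 1.95718 × cos(134.99°) = -1.38369
y = ρ sin φ = 1.95718 × sin(134.99°) = 1.38417

-1.384 1.384 2.802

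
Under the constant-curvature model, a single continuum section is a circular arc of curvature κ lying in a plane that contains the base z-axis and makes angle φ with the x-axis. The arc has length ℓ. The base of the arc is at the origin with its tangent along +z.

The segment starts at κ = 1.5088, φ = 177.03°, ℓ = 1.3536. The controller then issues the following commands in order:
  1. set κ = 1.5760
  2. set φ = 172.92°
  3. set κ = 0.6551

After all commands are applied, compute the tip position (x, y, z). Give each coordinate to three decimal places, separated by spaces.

-0.558 0.069 1.183

initial: κ=1.5088, φ=177.03°, ℓ=1.3536
cmd 1: set κ=1.5760 → (κ,φ,ℓ)=(1.5760,177.03°,1.3536) → tip=(-0.9716,0.0504,0.5368)
cmd 2: set φ=172.92° → (κ,φ,ℓ)=(1.5760,172.92°,1.3536) → tip=(-0.9655,0.1199,0.5368)
cmd 3: set κ=0.6551 → (κ,φ,ℓ)=(0.6551,172.92°,1.3536) → tip=(-0.5576,0.0692,1.1831)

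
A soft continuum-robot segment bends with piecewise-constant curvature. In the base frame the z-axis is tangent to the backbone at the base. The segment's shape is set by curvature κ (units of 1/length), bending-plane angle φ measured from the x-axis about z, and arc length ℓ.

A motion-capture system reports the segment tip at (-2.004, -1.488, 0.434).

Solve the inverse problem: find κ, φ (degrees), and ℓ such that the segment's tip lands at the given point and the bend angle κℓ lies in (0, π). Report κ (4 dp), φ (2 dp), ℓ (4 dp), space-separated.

0.7778 216.59 3.5966

ρ = √(x²+y²) = √(-2.004² + -1.488²) = 2.49603
φ = atan2(y, x) mod 360° = atan2(-1.488, -2.004) = 216.5944°
|p|² = ρ² + z² = 2.49603² + 0.434² = 6.41852
κ = 2ρ / |p|² = 2×2.49603 / 6.41852 = 0.77776
θ = 2·atan2(ρ, z) = 2·atan2(2.49603, 0.434) = 2.79728 rad
ℓ = θ/κ = 2.79728/0.77776 = 3.59659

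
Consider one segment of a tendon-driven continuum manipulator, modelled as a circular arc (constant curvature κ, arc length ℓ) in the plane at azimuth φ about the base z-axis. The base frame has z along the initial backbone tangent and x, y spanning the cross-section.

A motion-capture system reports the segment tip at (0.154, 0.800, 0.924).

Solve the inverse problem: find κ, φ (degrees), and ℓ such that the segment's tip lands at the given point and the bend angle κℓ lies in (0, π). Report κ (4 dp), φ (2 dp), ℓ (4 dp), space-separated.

1.0737 79.10 1.3460

ρ = √(x²+y²) = √(0.154² + 0.800²) = 0.81469
φ = atan2(y, x) mod 360° = atan2(0.800, 0.154) = 79.1038°
|p|² = ρ² + z² = 0.81469² + 0.924² = 1.51749
κ = 2ρ / |p|² = 2×0.81469 / 1.51749 = 1.07373
θ = 2·atan2(ρ, z) = 2·atan2(0.81469, 0.924) = 1.44522 rad
ℓ = θ/κ = 1.44522/1.07373 = 1.34598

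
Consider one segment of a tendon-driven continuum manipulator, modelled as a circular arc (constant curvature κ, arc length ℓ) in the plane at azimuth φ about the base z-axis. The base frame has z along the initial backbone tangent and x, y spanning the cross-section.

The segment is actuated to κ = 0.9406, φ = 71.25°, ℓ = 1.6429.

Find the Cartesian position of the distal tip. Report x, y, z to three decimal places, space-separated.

0.333 0.981 1.063

θ = κ·ℓ = 0.9406 × 1.6429 = 1.54531 rad
ρ = (1 − cos θ)/κ = (1 − 0.02548)/0.9406 = 1.03606
z = sin θ / κ = 0.99968/0.9406 = 1.06281
x = ρ cos φ = 1.03606 × cos(71.25°) = 0.33303
y = ρ sin φ = 1.03606 × sin(71.25°) = 0.98108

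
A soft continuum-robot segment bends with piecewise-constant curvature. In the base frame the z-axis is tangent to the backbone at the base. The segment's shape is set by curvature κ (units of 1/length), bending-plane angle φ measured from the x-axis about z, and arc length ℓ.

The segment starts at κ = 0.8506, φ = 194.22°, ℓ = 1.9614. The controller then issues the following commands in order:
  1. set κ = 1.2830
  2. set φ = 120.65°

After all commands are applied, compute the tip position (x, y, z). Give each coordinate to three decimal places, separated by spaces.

-0.720 1.214 0.456

initial: κ=0.8506, φ=194.22°, ℓ=1.9614
cmd 1: set κ=1.2830 → (κ,φ,ℓ)=(1.2830,194.22°,1.9614) → tip=(-1.3682,-0.3467,0.4561)
cmd 2: set φ=120.65° → (κ,φ,ℓ)=(1.2830,120.65°,1.9614) → tip=(-0.7195,1.2143,0.4561)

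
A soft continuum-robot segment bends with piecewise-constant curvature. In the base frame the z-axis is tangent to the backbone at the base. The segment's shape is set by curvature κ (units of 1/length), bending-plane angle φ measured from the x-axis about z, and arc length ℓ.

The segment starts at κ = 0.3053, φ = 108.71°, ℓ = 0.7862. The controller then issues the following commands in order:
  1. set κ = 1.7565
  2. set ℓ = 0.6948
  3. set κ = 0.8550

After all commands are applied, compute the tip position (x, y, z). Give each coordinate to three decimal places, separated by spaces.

initial: κ=0.3053, φ=108.71°, ℓ=0.7862
cmd 1: set κ=1.7565 → (κ,φ,ℓ)=(1.7565,108.71°,0.7862) → tip=(-0.1482,0.4375,0.5591)
cmd 2: set ℓ=0.6948 → (κ,φ,ℓ)=(1.7565,108.71°,0.6948) → tip=(-0.1199,0.3541,0.5347)
cmd 3: set κ=0.8550 → (κ,φ,ℓ)=(0.8550,108.71°,0.6948) → tip=(-0.0643,0.1898,0.6546)

-0.064 0.190 0.655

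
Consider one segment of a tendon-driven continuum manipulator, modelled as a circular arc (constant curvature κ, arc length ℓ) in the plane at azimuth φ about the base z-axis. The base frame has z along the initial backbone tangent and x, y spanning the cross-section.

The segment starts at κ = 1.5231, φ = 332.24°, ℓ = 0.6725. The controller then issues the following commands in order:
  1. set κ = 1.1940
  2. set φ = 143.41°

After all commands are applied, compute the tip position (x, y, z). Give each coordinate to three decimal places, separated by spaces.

initial: κ=1.5231, φ=332.24°, ℓ=0.6725
cmd 1: set κ=1.1940 → (κ,φ,ℓ)=(1.1940,332.24°,0.6725) → tip=(0.2264,-0.1191,0.6025)
cmd 2: set φ=143.41° → (κ,φ,ℓ)=(1.1940,143.41°,0.6725) → tip=(-0.2054,0.1525,0.6025)

-0.205 0.152 0.603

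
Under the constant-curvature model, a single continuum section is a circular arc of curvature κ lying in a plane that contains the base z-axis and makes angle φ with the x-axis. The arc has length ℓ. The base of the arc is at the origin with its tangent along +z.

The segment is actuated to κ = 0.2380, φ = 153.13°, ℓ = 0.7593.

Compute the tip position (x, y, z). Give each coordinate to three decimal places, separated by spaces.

-0.061 0.031 0.755

θ = κ·ℓ = 0.2380 × 0.7593 = 0.18071 rad
ρ = (1 − cos θ)/κ = (1 − 0.98372)/0.2380 = 0.06842
z = sin θ / κ = 0.17973/0.2380 = 0.75517
x = ρ cos φ = 0.06842 × cos(153.13°) = -0.06103
y = ρ sin φ = 0.06842 × sin(153.13°) = 0.03092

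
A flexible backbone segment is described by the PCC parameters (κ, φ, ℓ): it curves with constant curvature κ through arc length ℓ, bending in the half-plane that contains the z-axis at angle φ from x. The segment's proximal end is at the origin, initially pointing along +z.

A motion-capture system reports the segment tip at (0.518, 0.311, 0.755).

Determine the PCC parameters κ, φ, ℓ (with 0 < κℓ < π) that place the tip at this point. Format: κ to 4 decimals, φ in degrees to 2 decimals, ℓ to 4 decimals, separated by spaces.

1.2923 30.98 1.0445

ρ = √(x²+y²) = √(0.518² + 0.311²) = 0.60419
φ = atan2(y, x) mod 360° = atan2(0.311, 0.518) = 30.9800°
|p|² = ρ² + z² = 0.60419² + 0.755² = 0.93507
κ = 2ρ / |p|² = 2×0.60419 / 0.93507 = 1.29229
θ = 2·atan2(ρ, z) = 2·atan2(0.60419, 0.755) = 1.34979 rad
ℓ = θ/κ = 1.34979/1.29229 = 1.04450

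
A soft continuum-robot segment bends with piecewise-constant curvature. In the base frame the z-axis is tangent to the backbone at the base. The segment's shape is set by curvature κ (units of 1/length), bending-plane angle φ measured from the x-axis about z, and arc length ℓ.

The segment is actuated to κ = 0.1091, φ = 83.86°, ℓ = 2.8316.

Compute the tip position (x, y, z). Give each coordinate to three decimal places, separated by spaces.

θ = κ·ℓ = 0.1091 × 2.8316 = 0.30893 rad
ρ = (1 − cos θ)/κ = (1 − 0.95266)/0.1091 = 0.43391
z = sin θ / κ = 0.30404/0.1091 = 2.78677
x = ρ cos φ = 0.43391 × cos(83.86°) = 0.04641
y = ρ sin φ = 0.43391 × sin(83.86°) = 0.43142

0.046 0.431 2.787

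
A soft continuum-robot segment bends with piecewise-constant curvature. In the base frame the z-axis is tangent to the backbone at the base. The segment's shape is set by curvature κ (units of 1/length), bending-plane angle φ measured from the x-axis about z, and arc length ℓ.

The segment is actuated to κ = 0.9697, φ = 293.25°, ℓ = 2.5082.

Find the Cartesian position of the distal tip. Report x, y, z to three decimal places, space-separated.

θ = κ·ℓ = 0.9697 × 2.5082 = 2.43220 rad
ρ = (1 − cos θ)/κ = (1 − -0.75876)/0.9697 = 1.81371
z = sin θ / κ = 0.65137/0.9697 = 0.67173
x = ρ cos φ = 1.81371 × cos(293.25°) = 0.71595
y = ρ sin φ = 1.81371 × sin(293.25°) = -1.66642

0.716 -1.666 0.672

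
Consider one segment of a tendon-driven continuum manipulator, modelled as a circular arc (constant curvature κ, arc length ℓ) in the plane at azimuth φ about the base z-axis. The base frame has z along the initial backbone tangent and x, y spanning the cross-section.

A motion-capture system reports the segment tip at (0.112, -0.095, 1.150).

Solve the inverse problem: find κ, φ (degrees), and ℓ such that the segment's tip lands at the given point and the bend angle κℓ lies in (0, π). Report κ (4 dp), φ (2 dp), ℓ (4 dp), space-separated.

0.2185 319.69 1.1625

ρ = √(x²+y²) = √(0.112² + -0.095²) = 0.14686
φ = atan2(y, x) mod 360° = atan2(-0.095, 0.112) = 319.6949°
|p|² = ρ² + z² = 0.14686² + 1.150² = 1.34407
κ = 2ρ / |p|² = 2×0.14686 / 1.34407 = 0.21854
θ = 2·atan2(ρ, z) = 2·atan2(0.14686, 1.150) = 0.25404 rad
ℓ = θ/κ = 0.25404/0.21854 = 1.16246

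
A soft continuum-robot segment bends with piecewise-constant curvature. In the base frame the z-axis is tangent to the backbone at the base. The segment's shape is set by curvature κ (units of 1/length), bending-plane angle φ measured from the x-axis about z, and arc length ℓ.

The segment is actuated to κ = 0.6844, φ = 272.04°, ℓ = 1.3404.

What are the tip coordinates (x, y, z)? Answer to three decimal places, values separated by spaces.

θ = κ·ℓ = 0.6844 × 1.3404 = 0.91737 rad
ρ = (1 − cos θ)/κ = (1 − 0.60791)/0.6844 = 0.57289
z = sin θ / κ = 0.79401/0.6844 = 1.16015
x = ρ cos φ = 0.57289 × cos(272.04°) = 0.02039
y = ρ sin φ = 0.57289 × sin(272.04°) = -0.57253

0.020 -0.573 1.160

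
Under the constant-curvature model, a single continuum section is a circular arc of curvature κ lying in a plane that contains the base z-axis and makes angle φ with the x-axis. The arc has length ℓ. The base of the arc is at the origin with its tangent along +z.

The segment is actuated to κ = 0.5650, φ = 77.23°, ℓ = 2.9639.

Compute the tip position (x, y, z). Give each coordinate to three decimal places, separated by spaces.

0.432 1.905 1.760

θ = κ·ℓ = 0.5650 × 2.9639 = 1.67460 rad
ρ = (1 − cos θ)/κ = (1 − -0.10362)/0.5650 = 1.95331
z = sin θ / κ = 0.99462/0.5650 = 1.76038
x = ρ cos φ = 1.95331 × cos(77.23°) = 0.43176
y = ρ sin φ = 1.95331 × sin(77.23°) = 1.90500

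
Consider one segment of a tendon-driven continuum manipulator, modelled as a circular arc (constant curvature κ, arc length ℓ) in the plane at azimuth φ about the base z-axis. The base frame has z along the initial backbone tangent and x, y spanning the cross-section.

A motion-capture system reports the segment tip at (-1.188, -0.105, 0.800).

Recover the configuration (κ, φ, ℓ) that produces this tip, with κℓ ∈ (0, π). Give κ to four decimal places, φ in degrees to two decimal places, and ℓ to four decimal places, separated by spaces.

1.1566 185.05 1.6946

ρ = √(x²+y²) = √(-1.188² + -0.105²) = 1.19263
φ = atan2(y, x) mod 360° = atan2(-0.105, -1.188) = 185.0509°
|p|² = ρ² + z² = 1.19263² + 0.800² = 2.06237
κ = 2ρ / |p|² = 2×1.19263 / 2.06237 = 1.15656
θ = 2·atan2(ρ, z) = 2·atan2(1.19263, 0.800) = 1.95989 rad
ℓ = θ/κ = 1.95989/1.15656 = 1.69458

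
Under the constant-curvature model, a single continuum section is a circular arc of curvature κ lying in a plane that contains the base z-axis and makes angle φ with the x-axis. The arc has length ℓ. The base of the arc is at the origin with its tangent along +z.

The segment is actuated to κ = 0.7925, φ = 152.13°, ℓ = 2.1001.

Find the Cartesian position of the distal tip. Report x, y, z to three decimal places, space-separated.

-1.220 0.645 1.256

θ = κ·ℓ = 0.7925 × 2.1001 = 1.66433 rad
ρ = (1 − cos θ)/κ = (1 − -0.09340)/0.7925 = 1.37968
z = sin θ / κ = 0.99563/0.7925 = 1.25631
x = ρ cos φ = 1.37968 × cos(152.13°) = -1.21965
y = ρ sin φ = 1.37968 × sin(152.13°) = 0.64496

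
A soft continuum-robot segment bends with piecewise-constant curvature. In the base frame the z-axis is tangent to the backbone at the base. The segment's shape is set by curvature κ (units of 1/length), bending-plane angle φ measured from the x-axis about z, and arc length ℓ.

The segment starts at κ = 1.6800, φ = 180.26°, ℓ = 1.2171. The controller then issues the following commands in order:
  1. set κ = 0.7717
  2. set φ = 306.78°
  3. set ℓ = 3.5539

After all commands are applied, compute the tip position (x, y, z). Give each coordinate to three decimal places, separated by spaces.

initial: κ=1.6800, φ=180.26°, ℓ=1.2171
cmd 1: set κ=0.7717 → (κ,φ,ℓ)=(0.7717,180.26°,1.2171) → tip=(-0.5308,-0.0024,1.0459)
cmd 2: set φ=306.78° → (κ,φ,ℓ)=(0.7717,306.78°,1.2171) → tip=(0.3178,-0.4251,1.0459)
cmd 3: set ℓ=3.5539 → (κ,φ,ℓ)=(0.7717,306.78°,3.5539) → tip=(1.4908,-1.9942,0.5035)

1.491 -1.994 0.503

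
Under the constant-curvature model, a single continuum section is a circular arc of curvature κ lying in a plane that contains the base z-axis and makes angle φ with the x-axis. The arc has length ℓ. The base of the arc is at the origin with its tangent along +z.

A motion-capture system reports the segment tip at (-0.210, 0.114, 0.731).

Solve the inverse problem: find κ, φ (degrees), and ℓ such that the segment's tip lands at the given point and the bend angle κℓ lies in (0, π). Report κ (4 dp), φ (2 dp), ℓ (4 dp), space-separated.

0.8080 151.50 0.7820

ρ = √(x²+y²) = √(-0.210² + 0.114²) = 0.23895
φ = atan2(y, x) mod 360° = atan2(0.114, -0.210) = 151.5044°
|p|² = ρ² + z² = 0.23895² + 0.731² = 0.59146
κ = 2ρ / |p|² = 2×0.23895 / 0.59146 = 0.80800
θ = 2·atan2(ρ, z) = 2·atan2(0.23895, 0.731) = 0.63186 rad
ℓ = θ/κ = 0.63186/0.80800 = 0.78201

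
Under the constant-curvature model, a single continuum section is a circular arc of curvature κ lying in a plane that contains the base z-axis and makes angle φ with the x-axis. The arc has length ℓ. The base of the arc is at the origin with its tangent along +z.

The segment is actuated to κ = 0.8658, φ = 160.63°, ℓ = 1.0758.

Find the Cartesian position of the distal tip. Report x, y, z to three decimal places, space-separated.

-0.439 0.154 0.927

θ = κ·ℓ = 0.8658 × 1.0758 = 0.93143 rad
ρ = (1 − cos θ)/κ = (1 − 0.59669)/0.8658 = 0.46582
z = sin θ / κ = 0.80247/0.8658 = 0.92686
x = ρ cos φ = 0.46582 × cos(160.63°) = -0.43946
y = ρ sin φ = 0.46582 × sin(160.63°) = 0.15450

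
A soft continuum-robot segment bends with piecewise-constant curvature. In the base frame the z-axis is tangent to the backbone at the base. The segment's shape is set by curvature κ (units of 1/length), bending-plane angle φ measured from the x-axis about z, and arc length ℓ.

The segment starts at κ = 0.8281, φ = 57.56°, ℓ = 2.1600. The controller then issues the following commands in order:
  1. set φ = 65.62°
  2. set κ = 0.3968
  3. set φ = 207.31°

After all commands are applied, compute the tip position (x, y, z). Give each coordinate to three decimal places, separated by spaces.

-0.773 -0.399 1.905

initial: κ=0.8281, φ=57.56°, ℓ=2.1600
cmd 1: set φ=65.62° → (κ,φ,ℓ)=(0.8281,65.62°,2.1600) → tip=(0.6062,1.3377,1.1790)
cmd 2: set κ=0.3968 → (κ,φ,ℓ)=(0.3968,65.62°,2.1600) → tip=(0.3593,0.7927,1.9051)
cmd 3: set φ=207.31° → (κ,φ,ℓ)=(0.3968,207.31°,2.1600) → tip=(-0.7733,-0.3993,1.9051)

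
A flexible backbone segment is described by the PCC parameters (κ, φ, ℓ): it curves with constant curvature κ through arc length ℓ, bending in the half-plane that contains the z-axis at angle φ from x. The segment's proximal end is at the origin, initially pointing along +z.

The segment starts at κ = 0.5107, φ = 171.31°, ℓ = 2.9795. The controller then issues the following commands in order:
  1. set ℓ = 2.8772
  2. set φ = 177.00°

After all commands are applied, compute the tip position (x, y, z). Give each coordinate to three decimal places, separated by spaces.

-1.757 0.092 1.948

initial: κ=0.5107, φ=171.31°, ℓ=2.9795
cmd 1: set ℓ=2.8772 → (κ,φ,ℓ)=(0.5107,171.31°,2.8772) → tip=(-1.7397,0.2659,1.9480)
cmd 2: set φ=177.00° → (κ,φ,ℓ)=(0.5107,177.00°,2.8772) → tip=(-1.7575,0.0921,1.9480)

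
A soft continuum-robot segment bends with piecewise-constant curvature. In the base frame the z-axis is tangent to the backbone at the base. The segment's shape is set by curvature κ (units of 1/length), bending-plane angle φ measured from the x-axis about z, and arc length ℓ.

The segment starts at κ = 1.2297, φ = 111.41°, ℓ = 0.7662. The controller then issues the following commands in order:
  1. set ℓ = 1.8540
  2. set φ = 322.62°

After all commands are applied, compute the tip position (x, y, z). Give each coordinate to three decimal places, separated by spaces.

1.067 -0.815 0.617

initial: κ=1.2297, φ=111.41°, ℓ=0.7662
cmd 1: set ℓ=1.8540 → (κ,φ,ℓ)=(1.2297,111.41°,1.8540) → tip=(-0.4901,1.2500,0.6172)
cmd 2: set φ=322.62° → (κ,φ,ℓ)=(1.2297,322.62°,1.8540) → tip=(1.0670,-0.8152,0.6172)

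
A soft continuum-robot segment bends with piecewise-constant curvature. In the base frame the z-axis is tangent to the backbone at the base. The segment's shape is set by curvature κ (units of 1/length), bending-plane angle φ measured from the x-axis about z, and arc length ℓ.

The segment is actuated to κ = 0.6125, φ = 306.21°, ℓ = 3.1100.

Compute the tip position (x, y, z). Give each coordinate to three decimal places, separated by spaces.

1.281 -1.749 1.542

θ = κ·ℓ = 0.6125 × 3.1100 = 1.90488 rad
ρ = (1 − cos θ)/κ = (1 − -0.32790)/0.6125 = 2.16800
z = sin θ / κ = 0.94471/0.6125 = 1.54239
x = ρ cos φ = 2.16800 × cos(306.21°) = 1.28074
y = ρ sin φ = 2.16800 × sin(306.21°) = -1.74927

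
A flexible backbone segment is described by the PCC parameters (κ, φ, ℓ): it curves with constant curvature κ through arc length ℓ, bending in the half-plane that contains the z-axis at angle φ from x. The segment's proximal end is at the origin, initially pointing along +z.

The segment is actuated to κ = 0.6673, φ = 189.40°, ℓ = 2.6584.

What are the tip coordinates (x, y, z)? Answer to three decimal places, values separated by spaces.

-1.777 -0.294 1.468

θ = κ·ℓ = 0.6673 × 2.6584 = 1.77395 rad
ρ = (1 − cos θ)/κ = (1 − -0.20176)/0.6673 = 1.80093
z = sin θ / κ = 0.97944/0.6673 = 1.46776
x = ρ cos φ = 1.80093 × cos(189.40°) = -1.77675
y = ρ sin φ = 1.80093 × sin(189.40°) = -0.29414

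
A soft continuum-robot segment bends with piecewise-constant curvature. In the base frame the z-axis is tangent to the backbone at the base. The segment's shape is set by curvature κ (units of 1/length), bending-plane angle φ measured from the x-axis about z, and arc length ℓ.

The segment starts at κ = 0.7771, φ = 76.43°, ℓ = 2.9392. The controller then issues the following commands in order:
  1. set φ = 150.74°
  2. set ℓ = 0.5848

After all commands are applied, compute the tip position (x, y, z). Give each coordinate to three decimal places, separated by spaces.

initial: κ=0.7771, φ=76.43°, ℓ=2.9392
cmd 1: set φ=150.74° → (κ,φ,ℓ)=(0.7771,150.74°,2.9392) → tip=(-1.8572,1.0405,0.9732)
cmd 2: set ℓ=0.5848 → (κ,φ,ℓ)=(0.7771,150.74°,0.5848) → tip=(-0.1139,0.0638,0.5649)

-0.114 0.064 0.565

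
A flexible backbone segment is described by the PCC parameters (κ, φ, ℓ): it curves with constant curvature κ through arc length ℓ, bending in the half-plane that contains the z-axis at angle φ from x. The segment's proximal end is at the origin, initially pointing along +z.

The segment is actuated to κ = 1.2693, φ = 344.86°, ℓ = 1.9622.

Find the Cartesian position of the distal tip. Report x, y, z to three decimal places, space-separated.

1.365 -0.369 0.477

θ = κ·ℓ = 1.2693 × 1.9622 = 2.49062 rad
ρ = (1 − cos θ)/κ = (1 − -0.79550)/1.2693 = 1.41456
z = sin θ / κ = 0.60596/1.2693 = 0.47740
x = ρ cos φ = 1.41456 × cos(344.86°) = 1.36546
y = ρ sin φ = 1.41456 × sin(344.86°) = -0.36945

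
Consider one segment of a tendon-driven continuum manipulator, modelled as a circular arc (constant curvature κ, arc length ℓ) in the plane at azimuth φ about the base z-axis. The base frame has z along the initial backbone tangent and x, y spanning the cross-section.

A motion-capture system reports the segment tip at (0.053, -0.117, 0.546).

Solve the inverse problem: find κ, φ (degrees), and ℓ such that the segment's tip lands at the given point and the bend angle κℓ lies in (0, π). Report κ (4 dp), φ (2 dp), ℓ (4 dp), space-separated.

0.8165 294.37 0.5659

ρ = √(x²+y²) = √(0.053² + -0.117²) = 0.12844
φ = atan2(y, x) mod 360° = atan2(-0.117, 0.053) = 294.3701°
|p|² = ρ² + z² = 0.12844² + 0.546² = 0.31461
κ = 2ρ / |p|² = 2×0.12844 / 0.31461 = 0.81652
θ = 2·atan2(ρ, z) = 2·atan2(0.12844, 0.546) = 0.46209 rad
ℓ = θ/κ = 0.46209/0.81652 = 0.56593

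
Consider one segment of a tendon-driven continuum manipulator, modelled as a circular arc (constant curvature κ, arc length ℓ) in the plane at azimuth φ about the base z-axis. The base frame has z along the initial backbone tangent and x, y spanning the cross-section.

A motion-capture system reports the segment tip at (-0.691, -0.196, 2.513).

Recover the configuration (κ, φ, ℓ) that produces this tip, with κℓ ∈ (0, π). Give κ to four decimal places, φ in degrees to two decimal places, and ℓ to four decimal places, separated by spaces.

0.2103 195.84 2.6477

ρ = √(x²+y²) = √(-0.691² + -0.196²) = 0.71826
φ = atan2(y, x) mod 360° = atan2(-0.196, -0.691) = 195.8358°
|p|² = ρ² + z² = 0.71826² + 2.513² = 6.83107
κ = 2ρ / |p|² = 2×0.71826 / 6.83107 = 0.21029
θ = 2·atan2(ρ, z) = 2·atan2(0.71826, 2.513) = 0.55679 rad
ℓ = θ/κ = 0.55679/0.21029 = 2.64770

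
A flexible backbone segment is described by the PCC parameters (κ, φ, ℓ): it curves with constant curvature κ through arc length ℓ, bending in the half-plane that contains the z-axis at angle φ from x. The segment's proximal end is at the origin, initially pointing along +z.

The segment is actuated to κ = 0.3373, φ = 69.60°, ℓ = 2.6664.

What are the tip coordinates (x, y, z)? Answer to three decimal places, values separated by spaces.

0.391 1.050 2.321

θ = κ·ℓ = 0.3373 × 2.6664 = 0.89938 rad
ρ = (1 − cos θ)/κ = (1 − 0.62210)/0.3373 = 1.12037
z = sin θ / κ = 0.78294/0.3373 = 2.32120
x = ρ cos φ = 1.12037 × cos(69.60°) = 0.39053
y = ρ sin φ = 1.12037 × sin(69.60°) = 1.05011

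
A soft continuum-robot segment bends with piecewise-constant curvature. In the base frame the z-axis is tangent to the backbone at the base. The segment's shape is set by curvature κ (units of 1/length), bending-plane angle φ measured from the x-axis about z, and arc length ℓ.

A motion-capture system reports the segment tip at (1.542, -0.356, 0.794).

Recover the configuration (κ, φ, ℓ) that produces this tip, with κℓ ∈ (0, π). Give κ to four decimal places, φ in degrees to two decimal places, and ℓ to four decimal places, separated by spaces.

ρ = √(x²+y²) = √(1.542² + -0.356²) = 1.58256
φ = atan2(y, x) mod 360° = atan2(-0.356, 1.542) = 347.0000°
|p|² = ρ² + z² = 1.58256² + 0.794² = 3.13494
κ = 2ρ / |p|² = 2×1.58256 / 3.13494 = 1.00963
θ = 2·atan2(ρ, z) = 2·atan2(1.58256, 0.794) = 2.21155 rad
ℓ = θ/κ = 2.21155/1.00963 = 2.19046

1.0096 347.00 2.1905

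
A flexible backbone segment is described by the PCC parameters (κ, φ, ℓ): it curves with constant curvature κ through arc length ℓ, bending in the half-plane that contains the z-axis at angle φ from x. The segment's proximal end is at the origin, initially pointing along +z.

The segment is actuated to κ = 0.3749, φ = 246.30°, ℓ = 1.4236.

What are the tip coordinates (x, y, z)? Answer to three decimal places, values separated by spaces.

θ = κ·ℓ = 0.3749 × 1.4236 = 0.53371 rad
ρ = (1 − cos θ)/κ = (1 − 0.86093)/0.3749 = 0.37096
z = sin θ / κ = 0.50873/0.3749 = 1.35697
x = ρ cos φ = 0.37096 × cos(246.30°) = -0.14911
y = ρ sin φ = 0.37096 × sin(246.30°) = -0.33967

-0.149 -0.340 1.357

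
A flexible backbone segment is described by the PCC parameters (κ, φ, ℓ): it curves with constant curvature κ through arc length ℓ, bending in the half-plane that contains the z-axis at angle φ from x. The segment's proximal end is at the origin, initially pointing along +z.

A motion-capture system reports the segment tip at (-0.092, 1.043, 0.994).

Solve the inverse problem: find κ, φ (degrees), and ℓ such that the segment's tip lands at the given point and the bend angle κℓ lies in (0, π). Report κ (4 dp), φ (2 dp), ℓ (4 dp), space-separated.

1.0047 95.04 1.6152

ρ = √(x²+y²) = √(-0.092² + 1.043²) = 1.04705
φ = atan2(y, x) mod 360° = atan2(1.043, -0.092) = 95.0408°
|p|² = ρ² + z² = 1.04705² + 0.994² = 2.08435
κ = 2ρ / |p|² = 2×1.04705 / 2.08435 = 1.00468
θ = 2·atan2(ρ, z) = 2·atan2(1.04705, 0.994) = 1.62277 rad
ℓ = θ/κ = 1.62277/1.00468 = 1.61521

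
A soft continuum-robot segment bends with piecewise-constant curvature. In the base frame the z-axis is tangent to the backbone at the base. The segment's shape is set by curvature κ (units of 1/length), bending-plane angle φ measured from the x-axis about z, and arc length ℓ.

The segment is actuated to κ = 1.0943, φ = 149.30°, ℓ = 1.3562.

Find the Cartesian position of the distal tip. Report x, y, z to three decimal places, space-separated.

-0.718 0.426 0.910

θ = κ·ℓ = 1.0943 × 1.3562 = 1.48409 rad
ρ = (1 − cos θ)/κ = (1 − 0.08660)/1.0943 = 0.83469
z = sin θ / κ = 0.99624/1.0943 = 0.91039
x = ρ cos φ = 0.83469 × cos(149.30°) = -0.71771
y = ρ sin φ = 0.83469 × sin(149.30°) = 0.42615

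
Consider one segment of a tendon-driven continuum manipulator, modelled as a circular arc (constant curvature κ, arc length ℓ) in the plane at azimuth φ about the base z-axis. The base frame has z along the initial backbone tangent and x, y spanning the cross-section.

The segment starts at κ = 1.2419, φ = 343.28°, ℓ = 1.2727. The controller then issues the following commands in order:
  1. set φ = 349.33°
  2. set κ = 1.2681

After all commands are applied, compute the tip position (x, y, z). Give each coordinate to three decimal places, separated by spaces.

0.808 -0.152 0.788

initial: κ=1.2419, φ=343.28°, ℓ=1.2727
cmd 1: set φ=349.33° → (κ,φ,ℓ)=(1.2419,349.33°,1.2727) → tip=(0.7990,-0.1505,0.8052)
cmd 2: set κ=1.2681 → (κ,φ,ℓ)=(1.2681,349.33°,1.2727) → tip=(0.8083,-0.1523,0.7878)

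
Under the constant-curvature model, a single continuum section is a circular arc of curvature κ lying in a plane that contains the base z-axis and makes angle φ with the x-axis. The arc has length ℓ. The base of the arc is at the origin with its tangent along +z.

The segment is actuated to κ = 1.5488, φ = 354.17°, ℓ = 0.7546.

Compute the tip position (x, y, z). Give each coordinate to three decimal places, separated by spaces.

0.391 -0.040 0.594

θ = κ·ℓ = 1.5488 × 0.7546 = 1.16872 rad
ρ = (1 − cos θ)/κ = (1 − 0.39133)/1.5488 = 0.39300
z = sin θ / κ = 0.92025/1.5488 = 0.59417
x = ρ cos φ = 0.39300 × cos(354.17°) = 0.39096
y = ρ sin φ = 0.39300 × sin(354.17°) = -0.03992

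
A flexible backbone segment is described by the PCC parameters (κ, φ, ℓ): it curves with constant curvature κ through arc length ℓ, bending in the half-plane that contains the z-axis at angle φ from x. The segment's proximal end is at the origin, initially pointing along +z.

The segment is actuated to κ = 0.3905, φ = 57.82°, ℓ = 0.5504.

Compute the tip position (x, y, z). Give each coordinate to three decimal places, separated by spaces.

θ = κ·ℓ = 0.3905 × 0.5504 = 0.21493 rad
ρ = (1 − cos θ)/κ = (1 − 0.97699)/0.3905 = 0.05892
z = sin θ / κ = 0.21328/0.3905 = 0.54617
x = ρ cos φ = 0.05892 × cos(57.82°) = 0.03138
y = ρ sin φ = 0.05892 × sin(57.82°) = 0.04987

0.031 0.050 0.546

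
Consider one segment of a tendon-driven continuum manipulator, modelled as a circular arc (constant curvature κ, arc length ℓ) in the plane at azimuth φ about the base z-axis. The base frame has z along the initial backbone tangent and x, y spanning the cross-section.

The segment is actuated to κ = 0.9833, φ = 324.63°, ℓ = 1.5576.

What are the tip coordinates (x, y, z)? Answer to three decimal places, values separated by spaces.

0.797 -0.566 1.016

θ = κ·ℓ = 0.9833 × 1.5576 = 1.53159 rad
ρ = (1 − cos θ)/κ = (1 − 0.03920)/0.9833 = 0.97712
z = sin θ / κ = 0.99923/0.9833 = 1.01620
x = ρ cos φ = 0.97712 × cos(324.63°) = 0.79677
y = ρ sin φ = 0.97712 × sin(324.63°) = -0.56561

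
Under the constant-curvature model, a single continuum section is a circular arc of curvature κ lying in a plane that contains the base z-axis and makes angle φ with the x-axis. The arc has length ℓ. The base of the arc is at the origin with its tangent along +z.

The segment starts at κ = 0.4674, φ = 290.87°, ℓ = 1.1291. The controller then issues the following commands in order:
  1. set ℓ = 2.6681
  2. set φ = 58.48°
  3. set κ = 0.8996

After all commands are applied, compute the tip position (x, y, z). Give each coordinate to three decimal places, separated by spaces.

1.010 1.646 0.751

initial: κ=0.4674, φ=290.87°, ℓ=1.1291
cmd 1: set ℓ=2.6681 → (κ,φ,ℓ)=(0.4674,290.87°,2.6681) → tip=(0.5197,-1.3632,2.0284)
cmd 2: set φ=58.48° → (κ,φ,ℓ)=(0.4674,58.48°,2.6681) → tip=(0.7627,1.2437,2.0284)
cmd 3: set κ=0.8996 → (κ,φ,ℓ)=(0.8996,58.48°,2.6681) → tip=(1.0098,1.6465,0.7507)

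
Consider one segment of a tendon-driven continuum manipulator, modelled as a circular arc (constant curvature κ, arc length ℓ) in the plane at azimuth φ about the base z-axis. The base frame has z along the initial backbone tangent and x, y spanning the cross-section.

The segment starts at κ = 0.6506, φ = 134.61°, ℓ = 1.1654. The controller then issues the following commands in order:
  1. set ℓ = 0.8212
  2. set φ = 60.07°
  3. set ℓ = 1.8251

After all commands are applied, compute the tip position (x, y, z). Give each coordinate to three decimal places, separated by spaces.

initial: κ=0.6506, φ=134.61°, ℓ=1.1654
cmd 1: set ℓ=0.8212 → (κ,φ,ℓ)=(0.6506,134.61°,0.8212) → tip=(-0.1504,0.1525,0.7827)
cmd 2: set φ=60.07° → (κ,φ,ℓ)=(0.6506,60.07°,0.8212) → tip=(0.1069,0.1856,0.7827)
cmd 3: set ℓ=1.8251 → (κ,φ,ℓ)=(0.6506,60.07°,1.8251) → tip=(0.4800,0.8338,1.4255)

0.480 0.834 1.425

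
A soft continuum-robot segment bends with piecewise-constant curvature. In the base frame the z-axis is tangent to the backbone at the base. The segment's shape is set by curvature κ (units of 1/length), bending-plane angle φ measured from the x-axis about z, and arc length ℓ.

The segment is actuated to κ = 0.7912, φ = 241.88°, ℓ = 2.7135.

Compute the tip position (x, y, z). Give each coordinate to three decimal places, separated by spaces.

-0.920 -1.722 1.060

θ = κ·ℓ = 0.7912 × 2.7135 = 2.14692 rad
ρ = (1 − cos θ)/κ = (1 − -0.54478)/0.7912 = 1.95245
z = sin θ / κ = 0.83858/0.7912 = 1.05988
x = ρ cos φ = 1.95245 × cos(241.88°) = -0.92023
y = ρ sin φ = 1.95245 × sin(241.88°) = -1.72199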